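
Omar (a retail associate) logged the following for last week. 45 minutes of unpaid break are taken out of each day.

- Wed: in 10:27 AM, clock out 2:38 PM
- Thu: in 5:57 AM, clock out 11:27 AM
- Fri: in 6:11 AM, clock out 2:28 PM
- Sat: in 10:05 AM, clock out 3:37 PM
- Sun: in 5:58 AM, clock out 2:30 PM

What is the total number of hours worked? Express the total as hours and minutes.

28 h 17 min

Wed: 10:27 AM–2:38 PM = 4 h 11 min; less 45 min break → 3 h 26 min
Thu: 5:57 AM–11:27 AM = 5 h 30 min; less 45 min break → 4 h 45 min
Fri: 6:11 AM–2:28 PM = 8 h 17 min; less 45 min break → 7 h 32 min
Sat: 10:05 AM–3:37 PM = 5 h 32 min; less 45 min break → 4 h 47 min
Sun: 5:58 AM–2:30 PM = 8 h 32 min; less 45 min break → 7 h 47 min
Total: 3 h 26 min + 4 h 45 min + 7 h 32 min + 4 h 47 min + 7 h 47 min = 28 h 17 min.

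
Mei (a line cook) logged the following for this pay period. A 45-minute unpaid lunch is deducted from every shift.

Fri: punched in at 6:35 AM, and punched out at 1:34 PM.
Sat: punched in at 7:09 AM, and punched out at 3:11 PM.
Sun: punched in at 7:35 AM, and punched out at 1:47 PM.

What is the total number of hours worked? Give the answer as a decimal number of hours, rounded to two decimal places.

Fri: 6:35 AM–1:34 PM = 6 h 59 min; less 45 min break → 6 h 14 min
Sat: 7:09 AM–3:11 PM = 8 h 2 min; less 45 min break → 7 h 17 min
Sun: 7:35 AM–1:47 PM = 6 h 12 min; less 45 min break → 5 h 27 min
Total: 6 h 14 min + 7 h 17 min + 5 h 27 min = 18 h 58 min.

18.97 hours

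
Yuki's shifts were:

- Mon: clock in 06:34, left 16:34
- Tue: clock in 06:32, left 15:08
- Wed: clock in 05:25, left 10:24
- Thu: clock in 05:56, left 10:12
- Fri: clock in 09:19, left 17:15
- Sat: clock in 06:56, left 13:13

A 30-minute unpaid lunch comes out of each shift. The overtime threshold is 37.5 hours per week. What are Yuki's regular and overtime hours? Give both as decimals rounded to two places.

Mon: 06:34–16:34 = 10 h 0 min; less 30 min break → 9 h 30 min
Tue: 06:32–15:08 = 8 h 36 min; less 30 min break → 8 h 6 min
Wed: 05:25–10:24 = 4 h 59 min; less 30 min break → 4 h 29 min
Thu: 05:56–10:12 = 4 h 16 min; less 30 min break → 3 h 46 min
Fri: 09:19–17:15 = 7 h 56 min; less 30 min break → 7 h 26 min
Sat: 06:56–13:13 = 6 h 17 min; less 30 min break → 5 h 47 min
Total worked: 39 h 4 min = 39.07 h.
Threshold 37.5 h → overtime 1 h 34 min, regular 37 h 30 min.

Regular 37.50 hours, overtime 1.57 hours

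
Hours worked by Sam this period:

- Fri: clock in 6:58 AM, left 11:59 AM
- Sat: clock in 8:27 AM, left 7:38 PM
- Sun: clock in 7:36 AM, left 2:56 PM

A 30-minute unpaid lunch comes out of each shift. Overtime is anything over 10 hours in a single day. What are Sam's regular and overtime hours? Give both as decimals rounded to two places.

Fri: 6:58 AM–11:59 AM = 5 h 1 min; less 30 min break → 4 h 31 min
Sat: 8:27 AM–7:38 PM = 11 h 11 min; less 30 min break → 10 h 41 min
Sun: 7:36 AM–2:56 PM = 7 h 20 min; less 30 min break → 6 h 50 min
Fri reg 4 h 31 min / OT 0 h 0 min; Sat reg 10 h 0 min / OT 0 h 41 min; Sun reg 6 h 50 min / OT 0 h 0 min.
Totals: regular 21 h 21 min, overtime 0 h 41 min.

Regular 21.35 hours, overtime 0.68 hours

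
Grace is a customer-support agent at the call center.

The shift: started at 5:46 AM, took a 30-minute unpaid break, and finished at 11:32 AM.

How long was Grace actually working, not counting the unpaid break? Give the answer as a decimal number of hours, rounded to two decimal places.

The shift: 5:46 AM–11:32 AM = 5 h 46 min; less 30 min break → 5 h 16 min

5.27 hours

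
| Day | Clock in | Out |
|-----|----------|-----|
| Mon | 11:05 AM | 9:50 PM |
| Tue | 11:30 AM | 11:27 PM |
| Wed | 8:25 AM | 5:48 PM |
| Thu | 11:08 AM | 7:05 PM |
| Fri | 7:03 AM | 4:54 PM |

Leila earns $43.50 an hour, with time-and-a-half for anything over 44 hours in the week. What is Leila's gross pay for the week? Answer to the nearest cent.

Mon: 11:05 AM–9:50 PM = 10 h 45 min
Tue: 11:30 AM–11:27 PM = 11 h 57 min
Wed: 8:25 AM–5:48 PM = 9 h 23 min
Thu: 11:08 AM–7:05 PM = 7 h 57 min
Fri: 7:03 AM–4:54 PM = 9 h 51 min
Total worked: 49 h 53 min = 2993 min.
Regular 44 h 0 min = 2640 min at $43.50/h; overtime 5 h 53 min = 353 min at $65.25/h.
Pay = (2640 × $43.50 + 353 × $65.25) ÷ 60 = $2297.89.

$2297.89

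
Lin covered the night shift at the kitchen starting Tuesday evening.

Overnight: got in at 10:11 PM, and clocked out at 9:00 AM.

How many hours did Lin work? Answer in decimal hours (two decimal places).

Overnight: 10:11 PM → midnight = 1 h 49 min; midnight → 9:00 AM = 9 h 0 min; span 10 h 49 min

10.82 hours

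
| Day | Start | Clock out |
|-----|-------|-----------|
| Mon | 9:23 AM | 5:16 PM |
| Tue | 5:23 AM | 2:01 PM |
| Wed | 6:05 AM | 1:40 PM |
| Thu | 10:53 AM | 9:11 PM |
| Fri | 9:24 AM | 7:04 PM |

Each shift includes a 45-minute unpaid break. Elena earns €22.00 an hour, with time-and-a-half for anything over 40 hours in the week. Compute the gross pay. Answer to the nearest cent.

€890.45

Mon: 9:23 AM–5:16 PM = 7 h 53 min; less 45 min break → 7 h 8 min
Tue: 5:23 AM–2:01 PM = 8 h 38 min; less 45 min break → 7 h 53 min
Wed: 6:05 AM–1:40 PM = 7 h 35 min; less 45 min break → 6 h 50 min
Thu: 10:53 AM–9:11 PM = 10 h 18 min; less 45 min break → 9 h 33 min
Fri: 9:24 AM–7:04 PM = 9 h 40 min; less 45 min break → 8 h 55 min
Total worked: 40 h 19 min = 2419 min.
Regular 40 h 0 min = 2400 min at €22.00/h; overtime 0 h 19 min = 19 min at €33.00/h.
Pay = (2400 × €22.00 + 19 × €33.00) ÷ 60 = €890.45.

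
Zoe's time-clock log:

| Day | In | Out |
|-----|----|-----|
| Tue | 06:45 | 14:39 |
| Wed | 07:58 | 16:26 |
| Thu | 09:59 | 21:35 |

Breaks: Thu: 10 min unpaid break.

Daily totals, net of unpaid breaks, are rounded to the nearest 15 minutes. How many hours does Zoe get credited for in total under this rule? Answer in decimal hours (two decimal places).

28.00 hours

Tue: 06:45–14:39 = 7 h 54 min → rounds to 8 h 0 min
Wed: 07:58–16:26 = 8 h 28 min → rounds to 8 h 30 min
Thu: 09:59–21:35 = 11 h 36 min − 10 min = 11 h 26 min → rounds to 11 h 30 min
Total credited: 28 h 0 min.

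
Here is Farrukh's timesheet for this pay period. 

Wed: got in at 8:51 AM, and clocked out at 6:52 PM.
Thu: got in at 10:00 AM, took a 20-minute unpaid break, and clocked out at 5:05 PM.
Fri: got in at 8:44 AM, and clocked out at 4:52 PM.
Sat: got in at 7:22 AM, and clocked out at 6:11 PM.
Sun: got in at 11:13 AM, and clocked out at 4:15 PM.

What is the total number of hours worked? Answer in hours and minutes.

Wed: 8:51 AM–6:52 PM = 10 h 1 min
Thu: 10:00 AM–5:05 PM = 7 h 5 min; less 20 min break → 6 h 45 min
Fri: 8:44 AM–4:52 PM = 8 h 8 min
Sat: 7:22 AM–6:11 PM = 10 h 49 min
Sun: 11:13 AM–4:15 PM = 5 h 2 min
Total: 10 h 1 min + 6 h 45 min + 8 h 8 min + 10 h 49 min + 5 h 2 min = 40 h 45 min.

40 h 45 min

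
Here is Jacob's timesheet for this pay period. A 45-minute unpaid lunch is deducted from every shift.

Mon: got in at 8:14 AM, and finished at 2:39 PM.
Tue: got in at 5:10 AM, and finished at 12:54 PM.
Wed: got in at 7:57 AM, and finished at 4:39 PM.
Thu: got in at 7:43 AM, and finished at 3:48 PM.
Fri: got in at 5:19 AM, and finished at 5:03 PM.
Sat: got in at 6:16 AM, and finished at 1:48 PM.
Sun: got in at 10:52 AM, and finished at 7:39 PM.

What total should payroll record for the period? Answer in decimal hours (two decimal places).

53.73 hours

Mon: 8:14 AM–2:39 PM = 6 h 25 min; less 45 min break → 5 h 40 min
Tue: 5:10 AM–12:54 PM = 7 h 44 min; less 45 min break → 6 h 59 min
Wed: 7:57 AM–4:39 PM = 8 h 42 min; less 45 min break → 7 h 57 min
Thu: 7:43 AM–3:48 PM = 8 h 5 min; less 45 min break → 7 h 20 min
Fri: 5:19 AM–5:03 PM = 11 h 44 min; less 45 min break → 10 h 59 min
Sat: 6:16 AM–1:48 PM = 7 h 32 min; less 45 min break → 6 h 47 min
Sun: 10:52 AM–7:39 PM = 8 h 47 min; less 45 min break → 8 h 2 min
Total: 5 h 40 min + 6 h 59 min + 7 h 57 min + 7 h 20 min + 10 h 59 min + 6 h 47 min + 8 h 2 min = 53 h 44 min.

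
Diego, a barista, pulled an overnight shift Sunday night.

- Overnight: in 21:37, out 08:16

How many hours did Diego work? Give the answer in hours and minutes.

10 h 39 min

Overnight: 21:37 → midnight = 2 h 23 min; midnight → 08:16 = 8 h 16 min; span 10 h 39 min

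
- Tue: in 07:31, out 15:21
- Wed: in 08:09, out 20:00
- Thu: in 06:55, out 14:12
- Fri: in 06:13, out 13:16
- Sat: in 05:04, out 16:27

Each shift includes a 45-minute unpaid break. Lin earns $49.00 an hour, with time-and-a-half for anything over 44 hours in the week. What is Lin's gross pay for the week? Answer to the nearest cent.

$2040.85

Tue: 07:31–15:21 = 7 h 50 min; less 45 min break → 7 h 5 min
Wed: 08:09–20:00 = 11 h 51 min; less 45 min break → 11 h 6 min
Thu: 06:55–14:12 = 7 h 17 min; less 45 min break → 6 h 32 min
Fri: 06:13–13:16 = 7 h 3 min; less 45 min break → 6 h 18 min
Sat: 05:04–16:27 = 11 h 23 min; less 45 min break → 10 h 38 min
Total worked: 41 h 39 min = 2499 min.
Regular 41 h 39 min = 2499 min at $49.00/h; overtime 0 h 0 min = 0 min at $73.50/h.
Pay = (2499 × $49.00 + 0 × $73.50) ÷ 60 = $2040.85.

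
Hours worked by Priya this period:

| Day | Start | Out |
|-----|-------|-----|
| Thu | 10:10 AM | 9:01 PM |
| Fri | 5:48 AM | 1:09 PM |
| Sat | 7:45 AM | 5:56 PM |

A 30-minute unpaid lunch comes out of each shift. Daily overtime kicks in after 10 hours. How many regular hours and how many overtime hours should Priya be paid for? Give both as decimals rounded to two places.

Regular 26.53 hours, overtime 0.35 hours

Thu: 10:10 AM–9:01 PM = 10 h 51 min; less 30 min break → 10 h 21 min
Fri: 5:48 AM–1:09 PM = 7 h 21 min; less 30 min break → 6 h 51 min
Sat: 7:45 AM–5:56 PM = 10 h 11 min; less 30 min break → 9 h 41 min
Thu reg 10 h 0 min / OT 0 h 21 min; Fri reg 6 h 51 min / OT 0 h 0 min; Sat reg 9 h 41 min / OT 0 h 0 min.
Totals: regular 26 h 32 min, overtime 0 h 21 min.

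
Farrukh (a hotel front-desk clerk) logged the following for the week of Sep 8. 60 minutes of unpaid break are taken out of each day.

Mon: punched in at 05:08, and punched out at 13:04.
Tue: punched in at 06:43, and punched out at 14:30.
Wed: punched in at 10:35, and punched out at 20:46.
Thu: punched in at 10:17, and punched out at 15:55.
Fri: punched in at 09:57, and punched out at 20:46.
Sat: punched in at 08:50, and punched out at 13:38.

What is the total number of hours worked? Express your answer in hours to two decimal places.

41.15 hours

Mon: 05:08–13:04 = 7 h 56 min; less 60 min break → 6 h 56 min
Tue: 06:43–14:30 = 7 h 47 min; less 60 min break → 6 h 47 min
Wed: 10:35–20:46 = 10 h 11 min; less 60 min break → 9 h 11 min
Thu: 10:17–15:55 = 5 h 38 min; less 60 min break → 4 h 38 min
Fri: 09:57–20:46 = 10 h 49 min; less 60 min break → 9 h 49 min
Sat: 08:50–13:38 = 4 h 48 min; less 60 min break → 3 h 48 min
Total: 6 h 56 min + 6 h 47 min + 9 h 11 min + 4 h 38 min + 9 h 49 min + 3 h 48 min = 41 h 9 min.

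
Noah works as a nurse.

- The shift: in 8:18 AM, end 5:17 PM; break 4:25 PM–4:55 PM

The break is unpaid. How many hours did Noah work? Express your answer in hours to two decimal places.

8.48 hours

The shift: 8:18 AM–5:17 PM = 8 h 59 min; less 30 min break → 8 h 29 min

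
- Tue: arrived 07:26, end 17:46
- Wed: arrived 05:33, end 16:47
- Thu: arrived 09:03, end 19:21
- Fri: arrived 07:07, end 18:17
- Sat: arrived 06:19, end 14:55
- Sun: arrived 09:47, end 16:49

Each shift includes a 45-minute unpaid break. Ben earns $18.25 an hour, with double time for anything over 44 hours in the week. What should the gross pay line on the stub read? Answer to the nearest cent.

Tue: 07:26–17:46 = 10 h 20 min; less 45 min break → 9 h 35 min
Wed: 05:33–16:47 = 11 h 14 min; less 45 min break → 10 h 29 min
Thu: 09:03–19:21 = 10 h 18 min; less 45 min break → 9 h 33 min
Fri: 07:07–18:17 = 11 h 10 min; less 45 min break → 10 h 25 min
Sat: 06:19–14:55 = 8 h 36 min; less 45 min break → 7 h 51 min
Sun: 09:47–16:49 = 7 h 2 min; less 45 min break → 6 h 17 min
Total worked: 54 h 10 min = 3250 min.
Regular 44 h 0 min = 2640 min at $18.25/h; overtime 10 h 10 min = 610 min at $36.50/h.
Pay = (2640 × $18.25 + 610 × $36.50) ÷ 60 = $1174.08.

$1174.08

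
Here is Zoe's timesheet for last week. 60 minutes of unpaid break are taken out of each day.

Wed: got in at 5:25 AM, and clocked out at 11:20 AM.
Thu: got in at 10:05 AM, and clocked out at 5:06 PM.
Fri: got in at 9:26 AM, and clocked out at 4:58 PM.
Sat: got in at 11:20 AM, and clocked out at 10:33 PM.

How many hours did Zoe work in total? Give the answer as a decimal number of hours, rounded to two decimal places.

Wed: 5:25 AM–11:20 AM = 5 h 55 min; less 60 min break → 4 h 55 min
Thu: 10:05 AM–5:06 PM = 7 h 1 min; less 60 min break → 6 h 1 min
Fri: 9:26 AM–4:58 PM = 7 h 32 min; less 60 min break → 6 h 32 min
Sat: 11:20 AM–10:33 PM = 11 h 13 min; less 60 min break → 10 h 13 min
Total: 4 h 55 min + 6 h 1 min + 6 h 32 min + 10 h 13 min = 27 h 41 min.

27.68 hours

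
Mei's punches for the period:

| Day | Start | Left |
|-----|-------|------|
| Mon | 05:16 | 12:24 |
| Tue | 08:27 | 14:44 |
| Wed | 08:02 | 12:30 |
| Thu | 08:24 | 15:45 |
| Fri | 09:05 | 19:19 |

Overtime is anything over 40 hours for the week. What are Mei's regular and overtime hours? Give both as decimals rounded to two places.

Mon: 05:16–12:24 = 7 h 8 min
Tue: 08:27–14:44 = 6 h 17 min
Wed: 08:02–12:30 = 4 h 28 min
Thu: 08:24–15:45 = 7 h 21 min
Fri: 09:05–19:19 = 10 h 14 min
Total worked: 35 h 28 min = 35.47 h.
Threshold 40 h → overtime 0 h 0 min, regular 35 h 28 min.

Regular 35.47 hours, overtime 0.00 hours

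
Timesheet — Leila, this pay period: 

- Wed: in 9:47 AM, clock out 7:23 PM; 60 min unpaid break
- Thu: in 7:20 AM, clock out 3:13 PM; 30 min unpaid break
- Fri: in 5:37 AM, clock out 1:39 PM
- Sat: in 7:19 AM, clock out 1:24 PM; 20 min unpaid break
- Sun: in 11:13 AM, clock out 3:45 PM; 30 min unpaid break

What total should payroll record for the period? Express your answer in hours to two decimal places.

33.80 hours

Wed: 9:47 AM–7:23 PM = 9 h 36 min; less 60 min break → 8 h 36 min
Thu: 7:20 AM–3:13 PM = 7 h 53 min; less 30 min break → 7 h 23 min
Fri: 5:37 AM–1:39 PM = 8 h 2 min
Sat: 7:19 AM–1:24 PM = 6 h 5 min; less 20 min break → 5 h 45 min
Sun: 11:13 AM–3:45 PM = 4 h 32 min; less 30 min break → 4 h 2 min
Total: 8 h 36 min + 7 h 23 min + 8 h 2 min + 5 h 45 min + 4 h 2 min = 33 h 48 min.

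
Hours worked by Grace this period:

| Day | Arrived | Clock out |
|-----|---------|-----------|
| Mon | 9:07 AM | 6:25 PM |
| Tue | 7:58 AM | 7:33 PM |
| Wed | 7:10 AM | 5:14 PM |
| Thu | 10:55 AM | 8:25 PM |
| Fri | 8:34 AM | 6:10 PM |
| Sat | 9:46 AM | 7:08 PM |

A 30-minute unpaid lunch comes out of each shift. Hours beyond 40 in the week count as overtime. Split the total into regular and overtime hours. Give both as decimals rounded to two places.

Mon: 9:07 AM–6:25 PM = 9 h 18 min; less 30 min break → 8 h 48 min
Tue: 7:58 AM–7:33 PM = 11 h 35 min; less 30 min break → 11 h 5 min
Wed: 7:10 AM–5:14 PM = 10 h 4 min; less 30 min break → 9 h 34 min
Thu: 10:55 AM–8:25 PM = 9 h 30 min; less 30 min break → 9 h 0 min
Fri: 8:34 AM–6:10 PM = 9 h 36 min; less 30 min break → 9 h 6 min
Sat: 9:46 AM–7:08 PM = 9 h 22 min; less 30 min break → 8 h 52 min
Total worked: 56 h 25 min = 56.42 h.
Threshold 40 h → overtime 16 h 25 min, regular 40 h 0 min.

Regular 40.00 hours, overtime 16.42 hours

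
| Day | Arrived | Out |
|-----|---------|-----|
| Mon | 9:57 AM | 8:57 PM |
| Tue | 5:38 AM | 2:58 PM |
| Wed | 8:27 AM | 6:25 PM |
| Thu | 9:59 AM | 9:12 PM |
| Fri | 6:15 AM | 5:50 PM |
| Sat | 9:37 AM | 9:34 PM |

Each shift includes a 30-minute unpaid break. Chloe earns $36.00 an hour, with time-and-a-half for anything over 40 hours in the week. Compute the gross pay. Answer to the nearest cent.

Mon: 9:57 AM–8:57 PM = 11 h 0 min; less 30 min break → 10 h 30 min
Tue: 5:38 AM–2:58 PM = 9 h 20 min; less 30 min break → 8 h 50 min
Wed: 8:27 AM–6:25 PM = 9 h 58 min; less 30 min break → 9 h 28 min
Thu: 9:59 AM–9:12 PM = 11 h 13 min; less 30 min break → 10 h 43 min
Fri: 6:15 AM–5:50 PM = 11 h 35 min; less 30 min break → 11 h 5 min
Sat: 9:37 AM–9:34 PM = 11 h 57 min; less 30 min break → 11 h 27 min
Total worked: 62 h 3 min = 3723 min.
Regular 40 h 0 min = 2400 min at $36.00/h; overtime 22 h 3 min = 1323 min at $54.00/h.
Pay = (2400 × $36.00 + 1323 × $54.00) ÷ 60 = $2630.70.

$2630.70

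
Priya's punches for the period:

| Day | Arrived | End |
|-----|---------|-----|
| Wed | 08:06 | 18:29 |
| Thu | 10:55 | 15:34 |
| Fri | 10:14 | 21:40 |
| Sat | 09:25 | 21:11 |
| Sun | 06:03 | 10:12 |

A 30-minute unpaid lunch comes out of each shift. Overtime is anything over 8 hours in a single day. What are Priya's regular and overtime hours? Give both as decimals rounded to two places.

Regular 31.80 hours, overtime 8.08 hours

Wed: 08:06–18:29 = 10 h 23 min; less 30 min break → 9 h 53 min
Thu: 10:55–15:34 = 4 h 39 min; less 30 min break → 4 h 9 min
Fri: 10:14–21:40 = 11 h 26 min; less 30 min break → 10 h 56 min
Sat: 09:25–21:11 = 11 h 46 min; less 30 min break → 11 h 16 min
Sun: 06:03–10:12 = 4 h 9 min; less 30 min break → 3 h 39 min
Wed reg 8 h 0 min / OT 1 h 53 min; Thu reg 4 h 9 min / OT 0 h 0 min; Fri reg 8 h 0 min / OT 2 h 56 min; Sat reg 8 h 0 min / OT 3 h 16 min; Sun reg 3 h 39 min / OT 0 h 0 min.
Totals: regular 31 h 48 min, overtime 8 h 5 min.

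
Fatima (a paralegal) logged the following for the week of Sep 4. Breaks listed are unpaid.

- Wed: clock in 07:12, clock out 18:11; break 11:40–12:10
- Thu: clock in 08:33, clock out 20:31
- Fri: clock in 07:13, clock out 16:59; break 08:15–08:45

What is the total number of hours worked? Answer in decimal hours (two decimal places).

31.72 hours

Wed: 07:12–18:11 = 10 h 59 min; less 30 min break → 10 h 29 min
Thu: 08:33–20:31 = 11 h 58 min
Fri: 07:13–16:59 = 9 h 46 min; less 30 min break → 9 h 16 min
Total: 10 h 29 min + 11 h 58 min + 9 h 16 min = 31 h 43 min.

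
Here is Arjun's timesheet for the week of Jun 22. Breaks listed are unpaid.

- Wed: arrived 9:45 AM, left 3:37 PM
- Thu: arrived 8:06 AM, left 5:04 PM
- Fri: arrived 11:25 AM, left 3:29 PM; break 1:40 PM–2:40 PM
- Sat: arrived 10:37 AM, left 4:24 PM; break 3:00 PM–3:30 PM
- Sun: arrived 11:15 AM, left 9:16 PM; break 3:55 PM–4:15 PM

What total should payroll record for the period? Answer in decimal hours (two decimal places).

32.87 hours

Wed: 9:45 AM–3:37 PM = 5 h 52 min
Thu: 8:06 AM–5:04 PM = 8 h 58 min
Fri: 11:25 AM–3:29 PM = 4 h 4 min; less 60 min break → 3 h 4 min
Sat: 10:37 AM–4:24 PM = 5 h 47 min; less 30 min break → 5 h 17 min
Sun: 11:15 AM–9:16 PM = 10 h 1 min; less 20 min break → 9 h 41 min
Total: 5 h 52 min + 8 h 58 min + 3 h 4 min + 5 h 17 min + 9 h 41 min = 32 h 52 min.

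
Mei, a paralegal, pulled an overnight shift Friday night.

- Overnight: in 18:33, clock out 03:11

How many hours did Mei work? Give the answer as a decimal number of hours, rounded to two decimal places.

8.63 hours

Overnight: 18:33 → midnight = 5 h 27 min; midnight → 03:11 = 3 h 11 min; span 8 h 38 min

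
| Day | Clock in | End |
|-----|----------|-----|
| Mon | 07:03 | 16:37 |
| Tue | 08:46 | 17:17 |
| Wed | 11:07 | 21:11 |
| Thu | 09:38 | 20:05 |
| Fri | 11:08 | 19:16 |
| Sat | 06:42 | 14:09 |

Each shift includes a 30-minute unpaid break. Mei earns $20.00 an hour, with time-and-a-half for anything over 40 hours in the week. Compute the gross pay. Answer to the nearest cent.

$1135.50

Mon: 07:03–16:37 = 9 h 34 min; less 30 min break → 9 h 4 min
Tue: 08:46–17:17 = 8 h 31 min; less 30 min break → 8 h 1 min
Wed: 11:07–21:11 = 10 h 4 min; less 30 min break → 9 h 34 min
Thu: 09:38–20:05 = 10 h 27 min; less 30 min break → 9 h 57 min
Fri: 11:08–19:16 = 8 h 8 min; less 30 min break → 7 h 38 min
Sat: 06:42–14:09 = 7 h 27 min; less 30 min break → 6 h 57 min
Total worked: 51 h 11 min = 3071 min.
Regular 40 h 0 min = 2400 min at $20.00/h; overtime 11 h 11 min = 671 min at $30.00/h.
Pay = (2400 × $20.00 + 671 × $30.00) ÷ 60 = $1135.50.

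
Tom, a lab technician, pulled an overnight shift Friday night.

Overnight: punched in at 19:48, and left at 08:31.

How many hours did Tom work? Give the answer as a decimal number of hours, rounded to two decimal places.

12.72 hours

Overnight: 19:48 → midnight = 4 h 12 min; midnight → 08:31 = 8 h 31 min; span 12 h 43 min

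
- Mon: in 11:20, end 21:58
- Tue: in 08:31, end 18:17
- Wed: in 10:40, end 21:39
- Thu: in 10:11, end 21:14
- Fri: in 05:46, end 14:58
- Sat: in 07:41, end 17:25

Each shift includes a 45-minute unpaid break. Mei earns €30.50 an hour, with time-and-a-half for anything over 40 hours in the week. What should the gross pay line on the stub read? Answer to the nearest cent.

€1991.65

Mon: 11:20–21:58 = 10 h 38 min; less 45 min break → 9 h 53 min
Tue: 08:31–18:17 = 9 h 46 min; less 45 min break → 9 h 1 min
Wed: 10:40–21:39 = 10 h 59 min; less 45 min break → 10 h 14 min
Thu: 10:11–21:14 = 11 h 3 min; less 45 min break → 10 h 18 min
Fri: 05:46–14:58 = 9 h 12 min; less 45 min break → 8 h 27 min
Sat: 07:41–17:25 = 9 h 44 min; less 45 min break → 8 h 59 min
Total worked: 56 h 52 min = 3412 min.
Regular 40 h 0 min = 2400 min at €30.50/h; overtime 16 h 52 min = 1012 min at €45.75/h.
Pay = (2400 × €30.50 + 1012 × €45.75) ÷ 60 = €1991.65.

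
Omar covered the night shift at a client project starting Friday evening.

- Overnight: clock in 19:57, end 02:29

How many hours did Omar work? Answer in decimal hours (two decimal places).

Overnight: 19:57 → midnight = 4 h 3 min; midnight → 02:29 = 2 h 29 min; span 6 h 32 min

6.53 hours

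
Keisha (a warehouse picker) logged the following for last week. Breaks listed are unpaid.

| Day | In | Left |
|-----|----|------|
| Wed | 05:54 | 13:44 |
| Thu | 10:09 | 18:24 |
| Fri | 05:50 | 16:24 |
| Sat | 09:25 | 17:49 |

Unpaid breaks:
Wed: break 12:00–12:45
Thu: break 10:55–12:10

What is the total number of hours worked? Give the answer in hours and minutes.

Wed: 05:54–13:44 = 7 h 50 min; less 45 min break → 7 h 5 min
Thu: 10:09–18:24 = 8 h 15 min; less 75 min break → 7 h 0 min
Fri: 05:50–16:24 = 10 h 34 min
Sat: 09:25–17:49 = 8 h 24 min
Total: 7 h 5 min + 7 h 0 min + 10 h 34 min + 8 h 24 min = 33 h 3 min.

33 h 3 min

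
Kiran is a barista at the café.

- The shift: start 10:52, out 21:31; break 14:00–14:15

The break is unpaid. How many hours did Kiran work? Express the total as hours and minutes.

The shift: 10:52–21:31 = 10 h 39 min; less 15 min break → 10 h 24 min

10 h 24 min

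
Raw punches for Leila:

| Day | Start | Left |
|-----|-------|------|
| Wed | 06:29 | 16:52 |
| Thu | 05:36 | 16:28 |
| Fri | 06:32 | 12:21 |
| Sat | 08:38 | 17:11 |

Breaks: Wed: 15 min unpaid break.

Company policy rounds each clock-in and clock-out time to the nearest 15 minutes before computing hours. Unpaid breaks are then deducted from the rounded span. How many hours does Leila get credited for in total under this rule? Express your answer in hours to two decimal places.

35.25 hours

Wed: in 06:29→06:30, out 16:52→16:45; 10 h 15 min − 15 min = 10 h 0 min
Thu: in 05:36→05:30, out 16:28→16:30; 11 h 0 min
Fri: in 06:32→06:30, out 12:21→12:15; 5 h 45 min
Sat: in 08:38→08:45, out 17:11→17:15; 8 h 30 min
Total credited: 35 h 15 min.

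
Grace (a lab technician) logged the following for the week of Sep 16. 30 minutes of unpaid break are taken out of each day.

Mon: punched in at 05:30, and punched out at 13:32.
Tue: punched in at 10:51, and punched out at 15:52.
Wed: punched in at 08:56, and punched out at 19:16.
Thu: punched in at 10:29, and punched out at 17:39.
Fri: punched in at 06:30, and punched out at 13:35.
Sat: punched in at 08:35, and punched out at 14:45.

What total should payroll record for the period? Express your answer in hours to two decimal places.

Mon: 05:30–13:32 = 8 h 2 min; less 30 min break → 7 h 32 min
Tue: 10:51–15:52 = 5 h 1 min; less 30 min break → 4 h 31 min
Wed: 08:56–19:16 = 10 h 20 min; less 30 min break → 9 h 50 min
Thu: 10:29–17:39 = 7 h 10 min; less 30 min break → 6 h 40 min
Fri: 06:30–13:35 = 7 h 5 min; less 30 min break → 6 h 35 min
Sat: 08:35–14:45 = 6 h 10 min; less 30 min break → 5 h 40 min
Total: 7 h 32 min + 4 h 31 min + 9 h 50 min + 6 h 40 min + 6 h 35 min + 5 h 40 min = 40 h 48 min.

40.80 hours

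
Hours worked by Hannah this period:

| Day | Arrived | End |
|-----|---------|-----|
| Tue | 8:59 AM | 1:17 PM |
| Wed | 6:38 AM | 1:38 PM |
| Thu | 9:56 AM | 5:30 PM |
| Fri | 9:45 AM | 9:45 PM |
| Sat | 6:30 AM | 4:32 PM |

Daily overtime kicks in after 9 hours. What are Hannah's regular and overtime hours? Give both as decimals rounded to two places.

Regular 36.87 hours, overtime 4.03 hours

Tue: 8:59 AM–1:17 PM = 4 h 18 min
Wed: 6:38 AM–1:38 PM = 7 h 0 min
Thu: 9:56 AM–5:30 PM = 7 h 34 min
Fri: 9:45 AM–9:45 PM = 12 h 0 min
Sat: 6:30 AM–4:32 PM = 10 h 2 min
Tue reg 4 h 18 min / OT 0 h 0 min; Wed reg 7 h 0 min / OT 0 h 0 min; Thu reg 7 h 34 min / OT 0 h 0 min; Fri reg 9 h 0 min / OT 3 h 0 min; Sat reg 9 h 0 min / OT 1 h 2 min.
Totals: regular 36 h 52 min, overtime 4 h 2 min.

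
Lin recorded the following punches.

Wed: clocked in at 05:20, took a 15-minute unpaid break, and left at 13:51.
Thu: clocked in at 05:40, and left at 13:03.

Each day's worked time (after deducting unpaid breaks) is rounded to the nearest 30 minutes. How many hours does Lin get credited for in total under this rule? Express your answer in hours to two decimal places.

16.00 hours

Wed: 05:20–13:51 = 8 h 31 min − 15 min = 8 h 16 min → rounds to 8 h 30 min
Thu: 05:40–13:03 = 7 h 23 min → rounds to 7 h 30 min
Total credited: 16 h 0 min.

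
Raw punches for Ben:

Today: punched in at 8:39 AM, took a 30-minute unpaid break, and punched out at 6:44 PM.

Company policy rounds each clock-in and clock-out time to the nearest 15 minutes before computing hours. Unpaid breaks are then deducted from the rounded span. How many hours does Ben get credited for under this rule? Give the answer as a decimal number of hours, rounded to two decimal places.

9.50 hours

Today: in 8:39 AM→8:45 AM, out 6:44 PM→6:45 PM; 10 h 0 min − 30 min = 9 h 30 min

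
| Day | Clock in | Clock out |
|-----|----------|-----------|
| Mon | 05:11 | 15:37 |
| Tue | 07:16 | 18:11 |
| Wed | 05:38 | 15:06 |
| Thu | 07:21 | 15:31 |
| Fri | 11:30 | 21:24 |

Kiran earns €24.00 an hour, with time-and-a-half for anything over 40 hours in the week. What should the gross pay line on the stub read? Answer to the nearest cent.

Mon: 05:11–15:37 = 10 h 26 min
Tue: 07:16–18:11 = 10 h 55 min
Wed: 05:38–15:06 = 9 h 28 min
Thu: 07:21–15:31 = 8 h 10 min
Fri: 11:30–21:24 = 9 h 54 min
Total worked: 48 h 53 min = 2933 min.
Regular 40 h 0 min = 2400 min at €24.00/h; overtime 8 h 53 min = 533 min at €36.00/h.
Pay = (2400 × €24.00 + 533 × €36.00) ÷ 60 = €1279.80.

€1279.80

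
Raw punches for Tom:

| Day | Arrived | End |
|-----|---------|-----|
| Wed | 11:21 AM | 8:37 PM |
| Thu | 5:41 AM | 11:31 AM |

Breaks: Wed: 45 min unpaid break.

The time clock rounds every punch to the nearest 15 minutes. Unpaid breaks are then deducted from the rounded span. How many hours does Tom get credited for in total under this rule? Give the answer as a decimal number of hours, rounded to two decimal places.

14.25 hours

Wed: in 11:21 AM→11:15 AM, out 8:37 PM→8:30 PM; 9 h 15 min − 45 min = 8 h 30 min
Thu: in 5:41 AM→5:45 AM, out 11:31 AM→11:30 AM; 5 h 45 min
Total credited: 14 h 15 min.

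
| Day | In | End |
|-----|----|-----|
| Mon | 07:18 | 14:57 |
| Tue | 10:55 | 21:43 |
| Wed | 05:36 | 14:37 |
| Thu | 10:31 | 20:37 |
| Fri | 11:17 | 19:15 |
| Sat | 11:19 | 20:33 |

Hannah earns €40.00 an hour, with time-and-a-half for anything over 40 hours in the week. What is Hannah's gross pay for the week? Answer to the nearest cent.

€2486.00

Mon: 07:18–14:57 = 7 h 39 min
Tue: 10:55–21:43 = 10 h 48 min
Wed: 05:36–14:37 = 9 h 1 min
Thu: 10:31–20:37 = 10 h 6 min
Fri: 11:17–19:15 = 7 h 58 min
Sat: 11:19–20:33 = 9 h 14 min
Total worked: 54 h 46 min = 3286 min.
Regular 40 h 0 min = 2400 min at €40.00/h; overtime 14 h 46 min = 886 min at €60.00/h.
Pay = (2400 × €40.00 + 886 × €60.00) ÷ 60 = €2486.00.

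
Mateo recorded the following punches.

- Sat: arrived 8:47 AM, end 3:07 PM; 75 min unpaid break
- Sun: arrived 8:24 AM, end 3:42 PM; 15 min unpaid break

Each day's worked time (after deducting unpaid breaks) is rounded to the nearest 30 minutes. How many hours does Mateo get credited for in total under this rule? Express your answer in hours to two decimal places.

12.00 hours

Sat: 8:47 AM–3:07 PM = 6 h 20 min − 75 min = 5 h 5 min → rounds to 5 h 0 min
Sun: 8:24 AM–3:42 PM = 7 h 18 min − 15 min = 7 h 3 min → rounds to 7 h 0 min
Total credited: 12 h 0 min.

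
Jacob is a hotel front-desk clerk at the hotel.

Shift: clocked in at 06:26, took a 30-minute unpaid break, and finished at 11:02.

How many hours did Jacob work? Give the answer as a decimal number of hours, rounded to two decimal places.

4.10 hours

Shift: 06:26–11:02 = 4 h 36 min; less 30 min break → 4 h 6 min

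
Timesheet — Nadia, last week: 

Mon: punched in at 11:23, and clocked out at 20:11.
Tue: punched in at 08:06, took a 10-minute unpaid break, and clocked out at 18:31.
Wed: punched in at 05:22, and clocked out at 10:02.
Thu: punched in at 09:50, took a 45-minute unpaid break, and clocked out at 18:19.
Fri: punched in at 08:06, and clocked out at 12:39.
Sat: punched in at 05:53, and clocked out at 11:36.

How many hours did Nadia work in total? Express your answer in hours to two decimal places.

Mon: 11:23–20:11 = 8 h 48 min
Tue: 08:06–18:31 = 10 h 25 min; less 10 min break → 10 h 15 min
Wed: 05:22–10:02 = 4 h 40 min
Thu: 09:50–18:19 = 8 h 29 min; less 45 min break → 7 h 44 min
Fri: 08:06–12:39 = 4 h 33 min
Sat: 05:53–11:36 = 5 h 43 min
Total: 8 h 48 min + 10 h 15 min + 4 h 40 min + 7 h 44 min + 4 h 33 min + 5 h 43 min = 41 h 43 min.

41.72 hours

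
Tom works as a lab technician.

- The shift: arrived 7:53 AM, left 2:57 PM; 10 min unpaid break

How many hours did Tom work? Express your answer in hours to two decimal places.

The shift: 7:53 AM–2:57 PM = 7 h 4 min; less 10 min break → 6 h 54 min

6.90 hours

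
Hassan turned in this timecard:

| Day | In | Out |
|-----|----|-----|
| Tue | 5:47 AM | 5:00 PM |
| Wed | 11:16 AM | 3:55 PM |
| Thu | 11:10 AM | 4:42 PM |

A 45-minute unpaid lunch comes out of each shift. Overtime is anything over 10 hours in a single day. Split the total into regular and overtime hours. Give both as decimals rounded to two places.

Regular 18.68 hours, overtime 0.47 hours

Tue: 5:47 AM–5:00 PM = 11 h 13 min; less 45 min break → 10 h 28 min
Wed: 11:16 AM–3:55 PM = 4 h 39 min; less 45 min break → 3 h 54 min
Thu: 11:10 AM–4:42 PM = 5 h 32 min; less 45 min break → 4 h 47 min
Tue reg 10 h 0 min / OT 0 h 28 min; Wed reg 3 h 54 min / OT 0 h 0 min; Thu reg 4 h 47 min / OT 0 h 0 min.
Totals: regular 18 h 41 min, overtime 0 h 28 min.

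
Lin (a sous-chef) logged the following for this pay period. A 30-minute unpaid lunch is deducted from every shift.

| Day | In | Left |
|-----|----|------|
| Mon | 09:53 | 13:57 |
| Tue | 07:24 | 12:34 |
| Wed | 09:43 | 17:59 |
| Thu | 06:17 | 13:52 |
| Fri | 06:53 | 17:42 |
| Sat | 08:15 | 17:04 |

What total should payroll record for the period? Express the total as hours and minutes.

Mon: 09:53–13:57 = 4 h 4 min; less 30 min break → 3 h 34 min
Tue: 07:24–12:34 = 5 h 10 min; less 30 min break → 4 h 40 min
Wed: 09:43–17:59 = 8 h 16 min; less 30 min break → 7 h 46 min
Thu: 06:17–13:52 = 7 h 35 min; less 30 min break → 7 h 5 min
Fri: 06:53–17:42 = 10 h 49 min; less 30 min break → 10 h 19 min
Sat: 08:15–17:04 = 8 h 49 min; less 30 min break → 8 h 19 min
Total: 3 h 34 min + 4 h 40 min + 7 h 46 min + 7 h 5 min + 10 h 19 min + 8 h 19 min = 41 h 43 min.

41 h 43 min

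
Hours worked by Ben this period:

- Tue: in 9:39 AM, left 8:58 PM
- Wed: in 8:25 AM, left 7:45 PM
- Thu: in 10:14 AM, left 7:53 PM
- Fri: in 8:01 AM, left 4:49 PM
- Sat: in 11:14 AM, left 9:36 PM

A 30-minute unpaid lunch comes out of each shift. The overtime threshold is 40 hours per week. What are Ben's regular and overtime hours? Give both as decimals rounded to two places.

Tue: 9:39 AM–8:58 PM = 11 h 19 min; less 30 min break → 10 h 49 min
Wed: 8:25 AM–7:45 PM = 11 h 20 min; less 30 min break → 10 h 50 min
Thu: 10:14 AM–7:53 PM = 9 h 39 min; less 30 min break → 9 h 9 min
Fri: 8:01 AM–4:49 PM = 8 h 48 min; less 30 min break → 8 h 18 min
Sat: 11:14 AM–9:36 PM = 10 h 22 min; less 30 min break → 9 h 52 min
Total worked: 48 h 58 min = 48.97 h.
Threshold 40 h → overtime 8 h 58 min, regular 40 h 0 min.

Regular 40.00 hours, overtime 8.97 hours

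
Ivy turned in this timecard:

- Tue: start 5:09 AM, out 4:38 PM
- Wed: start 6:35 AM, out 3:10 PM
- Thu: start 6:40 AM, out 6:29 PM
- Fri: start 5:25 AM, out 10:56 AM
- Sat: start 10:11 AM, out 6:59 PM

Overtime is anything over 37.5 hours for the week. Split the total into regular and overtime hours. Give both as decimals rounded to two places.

Tue: 5:09 AM–4:38 PM = 11 h 29 min
Wed: 6:35 AM–3:10 PM = 8 h 35 min
Thu: 6:40 AM–6:29 PM = 11 h 49 min
Fri: 5:25 AM–10:56 AM = 5 h 31 min
Sat: 10:11 AM–6:59 PM = 8 h 48 min
Total worked: 46 h 12 min = 46.20 h.
Threshold 37.5 h → overtime 8 h 42 min, regular 37 h 30 min.

Regular 37.50 hours, overtime 8.70 hours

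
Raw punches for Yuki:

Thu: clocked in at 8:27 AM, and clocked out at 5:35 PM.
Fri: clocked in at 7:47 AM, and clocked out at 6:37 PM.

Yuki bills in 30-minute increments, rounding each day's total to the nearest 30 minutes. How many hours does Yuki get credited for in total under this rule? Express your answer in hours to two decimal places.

20.00 hours

Thu: 8:27 AM–5:35 PM = 9 h 8 min → rounds to 9 h 0 min
Fri: 7:47 AM–6:37 PM = 10 h 50 min → rounds to 11 h 0 min
Total credited: 20 h 0 min.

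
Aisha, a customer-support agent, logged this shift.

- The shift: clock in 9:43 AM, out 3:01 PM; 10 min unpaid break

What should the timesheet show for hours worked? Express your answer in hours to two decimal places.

5.13 hours

The shift: 9:43 AM–3:01 PM = 5 h 18 min; less 10 min break → 5 h 8 min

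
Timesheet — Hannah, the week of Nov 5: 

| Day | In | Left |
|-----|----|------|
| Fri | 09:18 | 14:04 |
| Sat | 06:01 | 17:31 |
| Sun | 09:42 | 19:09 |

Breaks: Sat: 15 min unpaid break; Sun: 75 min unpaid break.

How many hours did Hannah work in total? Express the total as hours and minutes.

Fri: 09:18–14:04 = 4 h 46 min
Sat: 06:01–17:31 = 11 h 30 min; less 15 min break → 11 h 15 min
Sun: 09:42–19:09 = 9 h 27 min; less 75 min break → 8 h 12 min
Total: 4 h 46 min + 11 h 15 min + 8 h 12 min = 24 h 13 min.

24 h 13 min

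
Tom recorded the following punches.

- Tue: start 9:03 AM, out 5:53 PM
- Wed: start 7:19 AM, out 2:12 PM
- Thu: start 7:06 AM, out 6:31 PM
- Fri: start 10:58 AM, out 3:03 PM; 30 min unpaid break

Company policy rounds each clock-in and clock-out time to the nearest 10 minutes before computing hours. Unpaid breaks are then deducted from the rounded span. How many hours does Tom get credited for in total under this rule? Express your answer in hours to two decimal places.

Tue: in 9:03 AM→9:00 AM, out 5:53 PM→5:50 PM; 8 h 50 min
Wed: in 7:19 AM→7:20 AM, out 2:12 PM→2:10 PM; 6 h 50 min
Thu: in 7:06 AM→7:10 AM, out 6:31 PM→6:30 PM; 11 h 20 min
Fri: in 10:58 AM→11:00 AM, out 3:03 PM→3:00 PM; 4 h 0 min − 30 min = 3 h 30 min
Total credited: 30 h 30 min.

30.50 hours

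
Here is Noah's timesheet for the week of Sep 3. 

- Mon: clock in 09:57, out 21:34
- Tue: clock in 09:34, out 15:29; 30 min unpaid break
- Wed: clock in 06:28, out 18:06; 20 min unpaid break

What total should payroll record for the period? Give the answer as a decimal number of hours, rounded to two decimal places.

28.33 hours

Mon: 09:57–21:34 = 11 h 37 min
Tue: 09:34–15:29 = 5 h 55 min; less 30 min break → 5 h 25 min
Wed: 06:28–18:06 = 11 h 38 min; less 20 min break → 11 h 18 min
Total: 11 h 37 min + 5 h 25 min + 11 h 18 min = 28 h 20 min.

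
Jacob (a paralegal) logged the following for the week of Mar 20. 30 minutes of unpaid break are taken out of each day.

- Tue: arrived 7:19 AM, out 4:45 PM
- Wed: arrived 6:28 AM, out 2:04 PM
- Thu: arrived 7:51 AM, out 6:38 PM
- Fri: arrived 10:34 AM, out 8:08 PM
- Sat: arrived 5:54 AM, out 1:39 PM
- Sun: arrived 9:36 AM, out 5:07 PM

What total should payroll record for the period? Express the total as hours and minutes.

49 h 39 min

Tue: 7:19 AM–4:45 PM = 9 h 26 min; less 30 min break → 8 h 56 min
Wed: 6:28 AM–2:04 PM = 7 h 36 min; less 30 min break → 7 h 6 min
Thu: 7:51 AM–6:38 PM = 10 h 47 min; less 30 min break → 10 h 17 min
Fri: 10:34 AM–8:08 PM = 9 h 34 min; less 30 min break → 9 h 4 min
Sat: 5:54 AM–1:39 PM = 7 h 45 min; less 30 min break → 7 h 15 min
Sun: 9:36 AM–5:07 PM = 7 h 31 min; less 30 min break → 7 h 1 min
Total: 8 h 56 min + 7 h 6 min + 10 h 17 min + 9 h 4 min + 7 h 15 min + 7 h 1 min = 49 h 39 min.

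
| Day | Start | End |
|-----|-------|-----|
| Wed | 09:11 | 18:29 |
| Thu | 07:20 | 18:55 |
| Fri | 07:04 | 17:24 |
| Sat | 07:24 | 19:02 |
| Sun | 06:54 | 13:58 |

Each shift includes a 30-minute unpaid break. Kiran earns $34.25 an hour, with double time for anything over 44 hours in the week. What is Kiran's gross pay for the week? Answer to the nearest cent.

Wed: 09:11–18:29 = 9 h 18 min; less 30 min break → 8 h 48 min
Thu: 07:20–18:55 = 11 h 35 min; less 30 min break → 11 h 5 min
Fri: 07:04–17:24 = 10 h 20 min; less 30 min break → 9 h 50 min
Sat: 07:24–19:02 = 11 h 38 min; less 30 min break → 11 h 8 min
Sun: 06:54–13:58 = 7 h 4 min; less 30 min break → 6 h 34 min
Total worked: 47 h 25 min = 2845 min.
Regular 44 h 0 min = 2640 min at $34.25/h; overtime 3 h 25 min = 205 min at $68.50/h.
Pay = (2640 × $34.25 + 205 × $68.50) ÷ 60 = $1741.04.

$1741.04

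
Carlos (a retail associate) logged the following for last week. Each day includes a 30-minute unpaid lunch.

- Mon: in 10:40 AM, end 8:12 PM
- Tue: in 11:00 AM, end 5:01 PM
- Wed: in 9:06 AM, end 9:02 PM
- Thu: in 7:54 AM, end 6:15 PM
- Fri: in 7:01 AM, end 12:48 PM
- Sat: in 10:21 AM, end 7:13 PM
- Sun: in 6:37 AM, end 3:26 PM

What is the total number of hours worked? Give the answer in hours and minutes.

Mon: 10:40 AM–8:12 PM = 9 h 32 min; less 30 min break → 9 h 2 min
Tue: 11:00 AM–5:01 PM = 6 h 1 min; less 30 min break → 5 h 31 min
Wed: 9:06 AM–9:02 PM = 11 h 56 min; less 30 min break → 11 h 26 min
Thu: 7:54 AM–6:15 PM = 10 h 21 min; less 30 min break → 9 h 51 min
Fri: 7:01 AM–12:48 PM = 5 h 47 min; less 30 min break → 5 h 17 min
Sat: 10:21 AM–7:13 PM = 8 h 52 min; less 30 min break → 8 h 22 min
Sun: 6:37 AM–3:26 PM = 8 h 49 min; less 30 min break → 8 h 19 min
Total: 9 h 2 min + 5 h 31 min + 11 h 26 min + 9 h 51 min + 5 h 17 min + 8 h 22 min + 8 h 19 min = 57 h 48 min.

57 h 48 min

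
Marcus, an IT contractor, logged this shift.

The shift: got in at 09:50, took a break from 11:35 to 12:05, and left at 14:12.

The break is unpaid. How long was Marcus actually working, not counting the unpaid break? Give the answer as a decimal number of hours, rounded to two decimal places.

3.87 hours

The shift: 09:50–14:12 = 4 h 22 min; less 30 min break → 3 h 52 min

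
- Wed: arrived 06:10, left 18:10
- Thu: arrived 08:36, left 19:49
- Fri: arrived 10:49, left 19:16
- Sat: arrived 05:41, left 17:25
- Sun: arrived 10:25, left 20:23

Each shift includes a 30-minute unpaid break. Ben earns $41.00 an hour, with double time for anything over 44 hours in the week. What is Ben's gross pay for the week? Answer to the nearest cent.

$2367.07

Wed: 06:10–18:10 = 12 h 0 min; less 30 min break → 11 h 30 min
Thu: 08:36–19:49 = 11 h 13 min; less 30 min break → 10 h 43 min
Fri: 10:49–19:16 = 8 h 27 min; less 30 min break → 7 h 57 min
Sat: 05:41–17:25 = 11 h 44 min; less 30 min break → 11 h 14 min
Sun: 10:25–20:23 = 9 h 58 min; less 30 min break → 9 h 28 min
Total worked: 50 h 52 min = 3052 min.
Regular 44 h 0 min = 2640 min at $41.00/h; overtime 6 h 52 min = 412 min at $82.00/h.
Pay = (2640 × $41.00 + 412 × $82.00) ÷ 60 = $2367.07.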